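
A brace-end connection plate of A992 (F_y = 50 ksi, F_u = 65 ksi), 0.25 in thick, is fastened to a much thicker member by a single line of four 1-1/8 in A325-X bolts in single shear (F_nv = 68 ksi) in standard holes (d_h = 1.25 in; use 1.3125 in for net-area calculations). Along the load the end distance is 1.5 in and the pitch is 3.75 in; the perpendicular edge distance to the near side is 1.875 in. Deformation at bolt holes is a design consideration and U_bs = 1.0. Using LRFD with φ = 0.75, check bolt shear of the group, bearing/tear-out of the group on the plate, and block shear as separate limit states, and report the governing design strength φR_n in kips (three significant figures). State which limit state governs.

Bolt shear: A_b = π·1.125²/4 = 0.994 in²; R_n = 68 × 0.994 × 4 × 1 = 270.4 kips → 0.75 × 270.4 = 203 kips.
Bearing: edge l_c = 0.875, r_n = 17.06 kips; interior l_c = 2.5, r_n = 43.87 kips; R_n = 17.06 + 3·43.87 = 148.7 kips → 112 kips.
Block shear: A_gv = 3.188, A_nv = 2.039, A_nt = 0.3047 in²; R_n = min(0.6F_uA_nv, 0.6F_yA_gv) + U_bs·F_u·A_nt = 99.33 kips → 74.5 kips.
Block shear governs: 74.5 kips.

74.5 kips (block shear governs)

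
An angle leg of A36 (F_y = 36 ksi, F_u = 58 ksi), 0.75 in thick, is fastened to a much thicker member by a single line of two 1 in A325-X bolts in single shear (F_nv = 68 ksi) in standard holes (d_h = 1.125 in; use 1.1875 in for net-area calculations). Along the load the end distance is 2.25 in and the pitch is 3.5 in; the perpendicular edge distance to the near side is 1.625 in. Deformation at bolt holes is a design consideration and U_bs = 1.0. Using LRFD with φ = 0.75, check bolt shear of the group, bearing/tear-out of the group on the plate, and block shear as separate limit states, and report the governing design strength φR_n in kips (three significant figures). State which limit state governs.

Bolt shear: A_b = π·1²/4 = 0.7854 in²; R_n = 68 × 0.7854 × 2 × 1 = 106.8 kips → 0.75 × 106.8 = 80.1 kips.
Bearing: edge l_c = 1.688, r_n = 88.09 kips; interior l_c = 2.375, r_n = 104.4 kips; R_n = 88.09 + 1·104.4 = 192.5 kips → 144 kips.
Block shear: A_gv = 4.312, A_nv = 2.977, A_nt = 0.7734 in²; R_n = min(0.6F_uA_nv, 0.6F_yA_gv) + U_bs·F_u·A_nt = 138 kips → 104 kips.
Bolt shear governs: 80.1 kips.

80.1 kips (bolt shear governs)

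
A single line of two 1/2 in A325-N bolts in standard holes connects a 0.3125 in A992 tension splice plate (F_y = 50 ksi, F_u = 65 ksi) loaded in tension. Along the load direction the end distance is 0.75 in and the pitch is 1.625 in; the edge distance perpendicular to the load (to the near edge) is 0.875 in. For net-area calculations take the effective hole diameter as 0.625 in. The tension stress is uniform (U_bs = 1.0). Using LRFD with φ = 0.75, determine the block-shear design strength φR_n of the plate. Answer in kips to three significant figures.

21.7 kips

Shear plane L_v = 0.75 + 1·1.625 = 2.375 in; A_gv = 2.375 × 0.3125 = 0.7422 in².
A_nv = (2.375 − 1.5·0.625) × 0.3125 = 0.4492 in².
A_nt = (0.875 − 0.5·0.625) × 0.3125 = 0.1758 in².
0.6 F_u A_nv = 17.52 kips; 0.6 F_y A_gv = 22.27 kips → shear rupture governs the shear term.
R_n = 17.52 + 1.0 × 65 × 0.1758 = 28.95 kips.
Design strength φR_n = 0.75 × 28.95 = 21.7 kips.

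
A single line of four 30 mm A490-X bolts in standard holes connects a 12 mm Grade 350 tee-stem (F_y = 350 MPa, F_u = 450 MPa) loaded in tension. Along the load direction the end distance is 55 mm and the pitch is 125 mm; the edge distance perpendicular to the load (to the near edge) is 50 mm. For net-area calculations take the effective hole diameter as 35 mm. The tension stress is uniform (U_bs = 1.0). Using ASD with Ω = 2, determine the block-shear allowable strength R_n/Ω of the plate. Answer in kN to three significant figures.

586 kN

Shear plane L_v = 55 + 3·125 = 430 mm; A_gv = 430 × 12 = 5160 mm².
A_nv = (430 − 3.5·35) × 12 = 3690 mm².
A_nt = (50 − 0.5·35) × 12 = 390 mm².
0.6 F_u A_nv = 996.3 kN; 0.6 F_y A_gv = 1084 kN → shear rupture governs the shear term.
R_n = 996.3 + 1.0 × 450 × 390 / 1000 = 1172 kN.
Allowable strength R_n/Ω = 1172 / 2 = 586 kN.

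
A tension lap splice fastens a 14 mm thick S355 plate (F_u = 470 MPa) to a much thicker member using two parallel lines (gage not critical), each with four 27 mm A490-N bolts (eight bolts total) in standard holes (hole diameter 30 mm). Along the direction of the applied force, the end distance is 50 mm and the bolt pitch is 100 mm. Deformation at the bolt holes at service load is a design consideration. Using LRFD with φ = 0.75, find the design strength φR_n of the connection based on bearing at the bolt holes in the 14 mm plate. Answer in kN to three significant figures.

Per bolt r_n = 1.2 l_c t F_u ≤ 2.4 d t F_u; upper limit = 2.4 × 27 × 14 × 470 / 1000 = 426.4 kN.
Edge bolt: l_c = 50 − 30/2 = 35 mm → 1.2 × 35 × 14 × 470 / 1000 = 276.4 → r_n = 276.4 kN.
Interior bolts: l_c = 100 − 30 = 70 mm → 1.2 × 70 × 14 × 470 / 1000 = 552.7 → r_n = 426.4 kN.
R_n = 2 × 276.4 + 6 × 426.4 = 3111 kN.
Design strength φR_n = 0.75 × 3111 = 2330 kN.

2330 kN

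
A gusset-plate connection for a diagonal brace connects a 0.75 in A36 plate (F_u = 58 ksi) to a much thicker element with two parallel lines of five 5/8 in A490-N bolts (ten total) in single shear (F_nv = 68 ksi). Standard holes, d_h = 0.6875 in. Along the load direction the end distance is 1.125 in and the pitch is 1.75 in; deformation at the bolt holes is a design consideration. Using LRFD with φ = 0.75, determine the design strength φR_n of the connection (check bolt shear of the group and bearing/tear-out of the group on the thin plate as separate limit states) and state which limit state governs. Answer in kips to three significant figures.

156 kips (bolt shear governs)

Bolt shear: A_b = π·0.625²/4 = 0.3068 in²; R_n = 68 × 0.3068 × 10 × 1 = 208.6 kips → 0.75 × 208.6 = 156 kips.
Bearing (1.2 l_c t F_u ≤ 2.4 d t F_u): upper limit = 2.4·0.625·0.75·58 = 65.25 kips.
  Edge l_c = 1.125 − 0.6875/2 = 0.7812 → r_n = 40.78 kips; interior l_c = 1.75 − 0.6875 = 1.062 → r_n = 55.46 kips.
  R_n,bearing = 2·40.78 + 8·55.46 = 525.3 kips → 0.75 × 525.3 = 394 kips.
Bolt shear governs: 156 kips.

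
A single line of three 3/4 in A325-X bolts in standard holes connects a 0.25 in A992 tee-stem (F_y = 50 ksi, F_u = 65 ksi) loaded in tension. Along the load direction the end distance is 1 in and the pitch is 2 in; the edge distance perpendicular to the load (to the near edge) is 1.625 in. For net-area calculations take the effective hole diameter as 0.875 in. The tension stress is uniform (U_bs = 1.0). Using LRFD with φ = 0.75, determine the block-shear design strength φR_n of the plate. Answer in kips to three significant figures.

35 kips

Shear plane L_v = 1 + 2·2 = 5 in; A_gv = 5 × 0.25 = 1.25 in².
A_nv = (5 − 2.5·0.875) × 0.25 = 0.7031 in².
A_nt = (1.625 − 0.5·0.875) × 0.25 = 0.2969 in².
0.6 F_u A_nv = 27.42 kips; 0.6 F_y A_gv = 37.5 kips → shear rupture governs the shear term.
R_n = 27.42 + 1.0 × 65 × 0.2969 = 46.72 kips.
Design strength φR_n = 0.75 × 46.72 = 35 kips.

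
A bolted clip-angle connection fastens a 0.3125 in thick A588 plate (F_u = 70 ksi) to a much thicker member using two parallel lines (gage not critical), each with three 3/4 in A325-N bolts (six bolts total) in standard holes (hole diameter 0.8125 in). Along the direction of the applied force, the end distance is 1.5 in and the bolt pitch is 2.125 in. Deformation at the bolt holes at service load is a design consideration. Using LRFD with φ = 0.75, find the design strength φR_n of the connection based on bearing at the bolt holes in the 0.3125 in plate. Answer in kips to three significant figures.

146 kips

Per bolt r_n = 1.2 l_c t F_u ≤ 2.4 d t F_u; upper limit = 2.4 × 0.75 × 0.3125 × 70 = 39.38 kips.
Edge bolt: l_c = 1.5 − 0.8125/2 = 1.094 in → 1.2 × 1.094 × 0.3125 × 70 = 28.71 → r_n = 28.71 kips.
Interior bolts: l_c = 2.125 − 0.8125 = 1.312 in → 1.2 × 1.312 × 0.3125 × 70 = 34.45 → r_n = 34.45 kips.
R_n = 2 × 28.71 + 4 × 34.45 = 195.2 kips.
Design strength φR_n = 0.75 × 195.2 = 146 kips.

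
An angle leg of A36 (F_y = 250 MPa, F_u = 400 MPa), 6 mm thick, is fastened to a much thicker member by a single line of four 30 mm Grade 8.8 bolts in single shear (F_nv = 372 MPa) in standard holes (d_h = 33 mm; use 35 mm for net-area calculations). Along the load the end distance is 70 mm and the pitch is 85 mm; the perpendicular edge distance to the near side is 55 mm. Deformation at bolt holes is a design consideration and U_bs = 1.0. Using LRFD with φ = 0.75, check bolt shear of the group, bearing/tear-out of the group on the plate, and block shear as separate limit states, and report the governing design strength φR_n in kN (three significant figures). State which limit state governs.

Bolt shear: A_b = π·30²/4 = 706.9 mm²; R_n = 372 × 706.9 × 4 × 1 / 1000 = 1052 kN → 0.75 × 1052 = 789 kN.
Bearing: edge l_c = 53.5, r_n = 154.1 kN; interior l_c = 52, r_n = 149.8 kN; R_n = 154.1 + 3·149.8 = 603.4 kN → 453 kN.
Block shear: A_gv = 1950, A_nv = 1215, A_nt = 225 mm²; R_n = min(0.6F_uA_nv, 0.6F_yA_gv) + U_bs·F_u·A_nt = 381.6 kN → 286 kN.
Block shear governs: 286 kN.

286 kN (block shear governs)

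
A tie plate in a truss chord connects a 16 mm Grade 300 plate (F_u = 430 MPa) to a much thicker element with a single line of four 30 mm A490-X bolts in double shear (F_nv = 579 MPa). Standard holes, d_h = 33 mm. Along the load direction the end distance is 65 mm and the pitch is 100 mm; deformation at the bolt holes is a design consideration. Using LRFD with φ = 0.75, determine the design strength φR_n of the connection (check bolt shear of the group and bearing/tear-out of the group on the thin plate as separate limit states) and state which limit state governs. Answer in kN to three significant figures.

Bolt shear: A_b = π·30²/4 = 706.9 mm²; R_n = 579 × 706.9 × 4 × 2 / 1000 = 3274 kN → 0.75 × 3274 = 2460 kN.
Bearing (1.2 l_c t F_u ≤ 2.4 d t F_u): upper limit = 2.4·30·16·430 / 1000 = 495.4 kN.
  Edge l_c = 65 − 33/2 = 48.5 → r_n = 400.4 kN; interior l_c = 100 − 33 = 67 → r_n = 495.4 kN.
  R_n,bearing = 1·400.4 + 3·495.4 = 1886 kN → 0.75 × 1886 = 1410 kN.
Bearing governs: 1410 kN.

1410 kN (bearing governs)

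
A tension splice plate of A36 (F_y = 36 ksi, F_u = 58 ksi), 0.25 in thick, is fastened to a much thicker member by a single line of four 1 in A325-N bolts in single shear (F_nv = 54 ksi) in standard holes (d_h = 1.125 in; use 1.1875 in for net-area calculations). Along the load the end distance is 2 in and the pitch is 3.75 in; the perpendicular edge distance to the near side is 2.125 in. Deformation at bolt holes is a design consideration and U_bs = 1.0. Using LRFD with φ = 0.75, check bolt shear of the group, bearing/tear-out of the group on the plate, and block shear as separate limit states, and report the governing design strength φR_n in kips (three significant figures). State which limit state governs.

Bolt shear: A_b = π·1²/4 = 0.7854 in²; R_n = 54 × 0.7854 × 4 × 1 = 169.6 kips → 0.75 × 169.6 = 127 kips.
Bearing: edge l_c = 1.438, r_n = 25.01 kips; interior l_c = 2.625, r_n = 34.8 kips; R_n = 25.01 + 3·34.8 = 129.4 kips → 97.1 kips.
Block shear: A_gv = 3.312, A_nv = 2.273, A_nt = 0.3828 in²; R_n = min(0.6F_uA_nv, 0.6F_yA_gv) + U_bs·F_u·A_nt = 93.75 kips → 70.3 kips.
Block shear governs: 70.3 kips.

70.3 kips (block shear governs)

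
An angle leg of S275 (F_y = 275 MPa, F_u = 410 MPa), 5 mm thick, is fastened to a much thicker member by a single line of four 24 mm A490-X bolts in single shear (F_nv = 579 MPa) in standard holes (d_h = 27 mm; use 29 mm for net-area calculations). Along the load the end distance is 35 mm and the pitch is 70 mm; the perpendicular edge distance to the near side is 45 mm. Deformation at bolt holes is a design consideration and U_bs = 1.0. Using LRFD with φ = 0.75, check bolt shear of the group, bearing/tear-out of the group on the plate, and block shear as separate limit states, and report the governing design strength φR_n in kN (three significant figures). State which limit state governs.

Bolt shear: A_b = π·24²/4 = 452.4 mm²; R_n = 579 × 452.4 × 4 × 1 / 1000 = 1048 kN → 0.75 × 1048 = 786 kN.
Bearing: edge l_c = 21.5, r_n = 52.89 kN; interior l_c = 43, r_n = 105.8 kN; R_n = 52.89 + 3·105.8 = 370.2 kN → 278 kN.
Block shear: A_gv = 1225, A_nv = 717.5, A_nt = 152.5 mm²; R_n = min(0.6F_uA_nv, 0.6F_yA_gv) + U_bs·F_u·A_nt = 239 kN → 179 kN.
Block shear governs: 179 kN.

179 kN (block shear governs)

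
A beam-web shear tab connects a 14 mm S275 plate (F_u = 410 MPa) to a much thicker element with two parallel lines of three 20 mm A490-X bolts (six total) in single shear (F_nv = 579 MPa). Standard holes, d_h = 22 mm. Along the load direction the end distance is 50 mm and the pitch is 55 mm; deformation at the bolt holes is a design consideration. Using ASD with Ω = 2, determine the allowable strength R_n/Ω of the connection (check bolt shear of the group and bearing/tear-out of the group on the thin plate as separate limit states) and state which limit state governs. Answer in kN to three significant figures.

546 kN (bolt shear governs)

Bolt shear: A_b = π·20²/4 = 314.2 mm²; R_n = 579 × 314.2 × 6 × 1 / 1000 = 1091 kN → 1091 / 2 = 546 kN.
Bearing (1.2 l_c t F_u ≤ 2.4 d t F_u): upper limit = 2.4·20·14·410 / 1000 = 275.5 kN.
  Edge l_c = 50 − 22/2 = 39 → r_n = 268.6 kN; interior l_c = 55 − 22 = 33 → r_n = 227.3 kN.
  R_n,bearing = 2·268.6 + 4·227.3 = 1446 kN → 1446 / 2 = 723 kN.
Bolt shear governs: 546 kN.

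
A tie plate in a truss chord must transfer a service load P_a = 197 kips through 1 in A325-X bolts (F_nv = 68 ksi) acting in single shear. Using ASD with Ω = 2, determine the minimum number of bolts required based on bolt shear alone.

A_b = π·1²/4 = 0.7854 in².
Per-bolt allowable strength R_n/Ω = 68 × 0.7854 × 1 / 2 = 26.7 kips.
n ≥ 197 / 26.7 = 7.377 → use 8 bolts.

8 bolts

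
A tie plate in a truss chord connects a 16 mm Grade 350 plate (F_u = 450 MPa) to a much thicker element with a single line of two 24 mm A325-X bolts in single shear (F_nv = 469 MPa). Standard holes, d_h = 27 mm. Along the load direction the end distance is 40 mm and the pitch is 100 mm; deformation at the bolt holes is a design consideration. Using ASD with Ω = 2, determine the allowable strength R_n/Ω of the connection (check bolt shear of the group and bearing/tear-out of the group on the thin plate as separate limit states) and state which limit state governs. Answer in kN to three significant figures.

Bolt shear: A_b = π·24²/4 = 452.4 mm²; R_n = 469 × 452.4 × 2 × 1 / 1000 = 424.3 kN → 424.3 / 2 = 212 kN.
Bearing (1.2 l_c t F_u ≤ 2.4 d t F_u): upper limit = 2.4·24·16·450 / 1000 = 414.7 kN.
  Edge l_c = 40 − 27/2 = 26.5 → r_n = 229 kN; interior l_c = 100 − 27 = 73 → r_n = 414.7 kN.
  R_n,bearing = 1·229 + 1·414.7 = 643.7 kN → 643.7 / 2 = 322 kN.
Bolt shear governs: 212 kN.

212 kN (bolt shear governs)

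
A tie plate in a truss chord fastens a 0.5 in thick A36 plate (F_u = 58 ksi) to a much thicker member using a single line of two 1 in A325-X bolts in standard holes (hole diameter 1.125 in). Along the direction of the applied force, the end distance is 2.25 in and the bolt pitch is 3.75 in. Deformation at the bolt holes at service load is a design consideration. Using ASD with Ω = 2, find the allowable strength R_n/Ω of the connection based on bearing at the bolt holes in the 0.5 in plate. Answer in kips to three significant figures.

Per bolt r_n = 1.2 l_c t F_u ≤ 2.4 d t F_u; upper limit = 2.4 × 1 × 0.5 × 58 = 69.6 kips.
Edge bolt: l_c = 2.25 − 1.125/2 = 1.688 in → 1.2 × 1.688 × 0.5 × 58 = 58.72 → r_n = 58.72 kips.
Interior bolts: l_c = 3.75 − 1.125 = 2.625 in → 1.2 × 2.625 × 0.5 × 58 = 91.35 → r_n = 69.6 kips.
R_n = 1 × 58.72 + 1 × 69.6 = 128.3 kips.
Allowable strength R_n/Ω = 128.3 / 2 = 64.2 kips.

64.2 kips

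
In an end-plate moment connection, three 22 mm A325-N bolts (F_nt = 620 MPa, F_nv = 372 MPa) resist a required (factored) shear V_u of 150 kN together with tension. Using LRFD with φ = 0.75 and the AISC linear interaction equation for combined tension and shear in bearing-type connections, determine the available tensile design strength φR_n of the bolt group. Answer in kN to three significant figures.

439 kN

A_b = π·22²/4 = 380.1 mm²; f_rv = 150 × 1000 / (3 × 380.1) = 131.5 MPa.
F'_nt = 1.3 F_nt − (F_nt / φF_nv) f_rv = 1.3·620 − (620/(0.75·372))·131.5 = 513.7 MPa, capped at F_nt → F'_nt = 513.7 MPa.
R_n = F'_nt · A_b · n = 513.7 × 380.1 × 3 / 1000 = 585.8 kN.
Design strength φR_n = 0.75 × 585.8 = 439 kN.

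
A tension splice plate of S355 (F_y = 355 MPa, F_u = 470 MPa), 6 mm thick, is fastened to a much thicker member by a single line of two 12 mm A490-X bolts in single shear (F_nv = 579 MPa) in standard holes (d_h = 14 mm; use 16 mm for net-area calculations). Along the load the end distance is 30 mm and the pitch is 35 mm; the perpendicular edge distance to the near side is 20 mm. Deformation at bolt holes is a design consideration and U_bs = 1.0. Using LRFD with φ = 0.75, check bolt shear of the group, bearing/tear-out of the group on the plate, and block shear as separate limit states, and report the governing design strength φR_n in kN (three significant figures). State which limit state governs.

Bolt shear: A_b = π·12²/4 = 113.1 mm²; R_n = 579 × 113.1 × 2 × 1 / 1000 = 131 kN → 0.75 × 131 = 98.2 kN.
Bearing: edge l_c = 23, r_n = 77.83 kN; interior l_c = 21, r_n = 71.06 kN; R_n = 77.83 + 1·71.06 = 148.9 kN → 112 kN.
Block shear: A_gv = 390, A_nv = 246, A_nt = 72 mm²; R_n = min(0.6F_uA_nv, 0.6F_yA_gv) + U_bs·F_u·A_nt = 103.2 kN → 77.4 kN.
Block shear governs: 77.4 kN.

77.4 kN (block shear governs)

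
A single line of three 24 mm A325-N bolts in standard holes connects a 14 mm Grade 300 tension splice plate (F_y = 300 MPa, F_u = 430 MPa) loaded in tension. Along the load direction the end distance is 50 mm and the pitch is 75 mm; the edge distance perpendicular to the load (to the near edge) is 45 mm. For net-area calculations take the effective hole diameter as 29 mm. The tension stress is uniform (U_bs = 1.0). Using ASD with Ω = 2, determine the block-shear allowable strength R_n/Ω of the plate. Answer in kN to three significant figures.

Shear plane L_v = 50 + 2·75 = 200 mm; A_gv = 200 × 14 = 2800 mm².
A_nv = (200 − 2.5·29) × 14 = 1785 mm².
A_nt = (45 − 0.5·29) × 14 = 427 mm².
0.6 F_u A_nv = 460.5 kN; 0.6 F_y A_gv = 504 kN → shear rupture governs the shear term.
R_n = 460.5 + 1.0 × 430 × 427 / 1000 = 644.1 kN.
Allowable strength R_n/Ω = 644.1 / 2 = 322 kN.

322 kN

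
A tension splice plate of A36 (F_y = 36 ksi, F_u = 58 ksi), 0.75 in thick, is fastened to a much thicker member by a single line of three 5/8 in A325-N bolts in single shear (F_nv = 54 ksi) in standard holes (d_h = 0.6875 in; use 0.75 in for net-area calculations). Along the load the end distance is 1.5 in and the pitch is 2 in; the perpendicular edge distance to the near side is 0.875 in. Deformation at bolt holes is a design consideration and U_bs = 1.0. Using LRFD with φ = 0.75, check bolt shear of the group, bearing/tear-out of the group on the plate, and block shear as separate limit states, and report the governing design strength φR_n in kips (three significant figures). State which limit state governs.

Bolt shear: A_b = π·0.625²/4 = 0.3068 in²; R_n = 54 × 0.3068 × 3 × 1 = 49.7 kips → 0.75 × 49.7 = 37.3 kips.
Bearing: edge l_c = 1.156, r_n = 60.36 kips; interior l_c = 1.312, r_n = 65.25 kips; R_n = 60.36 + 2·65.25 = 190.9 kips → 143 kips.
Block shear: A_gv = 4.125, A_nv = 2.719, A_nt = 0.375 in²; R_n = min(0.6F_uA_nv, 0.6F_yA_gv) + U_bs·F_u·A_nt = 110.8 kips → 83.1 kips.
Bolt shear governs: 37.3 kips.

37.3 kips (bolt shear governs)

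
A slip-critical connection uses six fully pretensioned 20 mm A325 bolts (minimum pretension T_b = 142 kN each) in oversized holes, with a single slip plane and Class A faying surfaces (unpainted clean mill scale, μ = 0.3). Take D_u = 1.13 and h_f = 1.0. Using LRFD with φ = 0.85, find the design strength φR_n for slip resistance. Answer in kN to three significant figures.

246 kN

R_n = μ · D_u · h_f · T_b · n_s · n_b = 0.3 × 1.13 × 1.0 × 142 × 1 × 6 = 288.8 kN.
Design strength φR_n = 0.85 × 288.8 = 246 kN.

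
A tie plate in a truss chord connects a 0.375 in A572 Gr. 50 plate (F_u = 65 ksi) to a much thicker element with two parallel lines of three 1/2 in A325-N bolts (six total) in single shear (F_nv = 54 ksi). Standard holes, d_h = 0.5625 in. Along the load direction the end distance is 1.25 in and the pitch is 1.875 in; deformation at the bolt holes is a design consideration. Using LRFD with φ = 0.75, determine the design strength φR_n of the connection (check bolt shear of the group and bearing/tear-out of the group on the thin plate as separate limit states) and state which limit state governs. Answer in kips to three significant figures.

47.7 kips (bolt shear governs)

Bolt shear: A_b = π·0.5²/4 = 0.1963 in²; R_n = 54 × 0.1963 × 6 × 1 = 63.62 kips → 0.75 × 63.62 = 47.7 kips.
Bearing (1.2 l_c t F_u ≤ 2.4 d t F_u): upper limit = 2.4·0.5·0.375·65 = 29.25 kips.
  Edge l_c = 1.25 − 0.5625/2 = 0.9688 → r_n = 28.34 kips; interior l_c = 1.875 − 0.5625 = 1.312 → r_n = 29.25 kips.
  R_n,bearing = 2·28.34 + 4·29.25 = 173.7 kips → 0.75 × 173.7 = 130 kips.
Bolt shear governs: 47.7 kips.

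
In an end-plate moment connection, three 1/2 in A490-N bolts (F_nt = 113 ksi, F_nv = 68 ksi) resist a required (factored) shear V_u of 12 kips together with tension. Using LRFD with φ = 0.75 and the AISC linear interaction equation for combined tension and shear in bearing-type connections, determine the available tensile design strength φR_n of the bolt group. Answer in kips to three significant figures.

A_b = π·0.5²/4 = 0.1963 in²; f_rv = 12 / (3 × 0.1963) = 20.37 ksi.
F'_nt = 1.3 F_nt − (F_nt / φF_nv) f_rv = 1.3·113 − (113/(0.75·68))·20.37 = 101.8 ksi, capped at F_nt → F'_nt = 101.8 ksi.
R_n = F'_nt · A_b · n = 101.8 × 0.1963 × 3 = 59.94 kips.
Design strength φR_n = 0.75 × 59.94 = 45 kips.

45 kips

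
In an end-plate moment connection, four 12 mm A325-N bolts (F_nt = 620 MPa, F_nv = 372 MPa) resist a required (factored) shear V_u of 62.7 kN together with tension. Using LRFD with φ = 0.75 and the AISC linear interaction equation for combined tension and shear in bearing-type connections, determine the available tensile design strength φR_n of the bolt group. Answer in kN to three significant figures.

A_b = π·12²/4 = 113.1 mm²; f_rv = 62.7 × 1000 / (4 × 113.1) = 138.6 MPa.
F'_nt = 1.3 F_nt − (F_nt / φF_nv) f_rv = 1.3·620 − (620/(0.75·372))·138.6 = 498 MPa, capped at F_nt → F'_nt = 498 MPa.
R_n = F'_nt · A_b · n = 498 × 113.1 × 4 / 1000 = 225.3 kN.
Design strength φR_n = 0.75 × 225.3 = 169 kN.

169 kN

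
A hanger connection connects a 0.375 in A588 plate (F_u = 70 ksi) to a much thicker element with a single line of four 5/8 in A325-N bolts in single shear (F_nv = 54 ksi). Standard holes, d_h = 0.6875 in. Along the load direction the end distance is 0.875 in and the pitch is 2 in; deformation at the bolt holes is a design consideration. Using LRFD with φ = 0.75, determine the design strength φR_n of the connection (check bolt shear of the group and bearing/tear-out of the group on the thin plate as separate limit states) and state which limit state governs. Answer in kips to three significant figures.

Bolt shear: A_b = π·0.625²/4 = 0.3068 in²; R_n = 54 × 0.3068 × 4 × 1 = 66.27 kips → 0.75 × 66.27 = 49.7 kips.
Bearing (1.2 l_c t F_u ≤ 2.4 d t F_u): upper limit = 2.4·0.625·0.375·70 = 39.38 kips.
  Edge l_c = 0.875 − 0.6875/2 = 0.5312 → r_n = 16.73 kips; interior l_c = 2 − 0.6875 = 1.312 → r_n = 39.38 kips.
  R_n,bearing = 1·16.73 + 3·39.38 = 134.9 kips → 0.75 × 134.9 = 101 kips.
Bolt shear governs: 49.7 kips.

49.7 kips (bolt shear governs)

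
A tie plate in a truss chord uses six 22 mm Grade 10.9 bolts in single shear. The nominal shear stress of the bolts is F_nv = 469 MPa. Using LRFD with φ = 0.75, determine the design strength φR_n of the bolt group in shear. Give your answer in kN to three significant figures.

802 kN

A_b = π × 22² / 4 = 380.1 mm².
R_n = F_nv · A_b · n · n_s = 469 × 380.1 × 6 × 1 / 1000 = 1070 kN.
Design strength φR_n = 0.75 × 1070 = 802 kN.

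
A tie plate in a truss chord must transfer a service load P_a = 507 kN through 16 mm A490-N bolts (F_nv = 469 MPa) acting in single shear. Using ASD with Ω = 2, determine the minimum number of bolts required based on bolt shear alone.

A_b = π·16²/4 = 201.1 mm².
Per-bolt allowable strength R_n/Ω = 469 × 201.1 × 1 / 1000 / 2 = 47.15 kN.
n ≥ 507 / 47.15 = 10.75 → use 11 bolts.

11 bolts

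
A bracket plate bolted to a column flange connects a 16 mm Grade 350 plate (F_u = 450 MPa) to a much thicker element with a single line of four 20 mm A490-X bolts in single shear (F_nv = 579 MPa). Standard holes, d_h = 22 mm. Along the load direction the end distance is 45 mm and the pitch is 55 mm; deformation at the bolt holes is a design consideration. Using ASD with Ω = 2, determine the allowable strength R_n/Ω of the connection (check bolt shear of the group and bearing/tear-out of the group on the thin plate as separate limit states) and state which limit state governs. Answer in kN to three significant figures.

Bolt shear: A_b = π·20²/4 = 314.2 mm²; R_n = 579 × 314.2 × 4 × 1 / 1000 = 727.6 kN → 727.6 / 2 = 364 kN.
Bearing (1.2 l_c t F_u ≤ 2.4 d t F_u): upper limit = 2.4·20·16·450 / 1000 = 345.6 kN.
  Edge l_c = 45 − 22/2 = 34 → r_n = 293.8 kN; interior l_c = 55 − 22 = 33 → r_n = 285.1 kN.
  R_n,bearing = 1·293.8 + 3·285.1 = 1149 kN → 1149 / 2 = 575 kN.
Bolt shear governs: 364 kN.

364 kN (bolt shear governs)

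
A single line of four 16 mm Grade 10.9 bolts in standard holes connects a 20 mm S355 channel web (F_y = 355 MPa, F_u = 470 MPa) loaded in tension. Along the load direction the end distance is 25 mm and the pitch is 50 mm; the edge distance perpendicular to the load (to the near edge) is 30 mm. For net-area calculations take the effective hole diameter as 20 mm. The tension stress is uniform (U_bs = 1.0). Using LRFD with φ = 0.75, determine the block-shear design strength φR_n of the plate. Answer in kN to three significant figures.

585 kN

Shear plane L_v = 25 + 3·50 = 175 mm; A_gv = 175 × 20 = 3500 mm².
A_nv = (175 − 3.5·20) × 20 = 2100 mm².
A_nt = (30 − 0.5·20) × 20 = 400 mm².
0.6 F_u A_nv = 592.2 kN; 0.6 F_y A_gv = 745.5 kN → shear rupture governs the shear term.
R_n = 592.2 + 1.0 × 470 × 400 / 1000 = 780.2 kN.
Design strength φR_n = 0.75 × 780.2 = 585 kN.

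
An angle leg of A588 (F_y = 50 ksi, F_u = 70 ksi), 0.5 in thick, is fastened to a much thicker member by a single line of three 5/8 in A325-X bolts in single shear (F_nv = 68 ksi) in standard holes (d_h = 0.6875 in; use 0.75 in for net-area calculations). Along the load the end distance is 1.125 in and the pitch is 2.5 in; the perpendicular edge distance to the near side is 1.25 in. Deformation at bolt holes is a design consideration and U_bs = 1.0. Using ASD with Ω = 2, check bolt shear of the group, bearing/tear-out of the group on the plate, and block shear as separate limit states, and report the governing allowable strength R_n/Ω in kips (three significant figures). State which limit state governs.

31.3 kips (bolt shear governs)

Bolt shear: A_b = π·0.625²/4 = 0.3068 in²; R_n = 68 × 0.3068 × 3 × 1 = 62.59 kips → 62.59 / 2 = 31.3 kips.
Bearing: edge l_c = 0.7812, r_n = 32.81 kips; interior l_c = 1.812, r_n = 52.5 kips; R_n = 32.81 + 2·52.5 = 137.8 kips → 68.9 kips.
Block shear: A_gv = 3.062, A_nv = 2.125, A_nt = 0.4375 in²; R_n = min(0.6F_uA_nv, 0.6F_yA_gv) + U_bs·F_u·A_nt = 119.9 kips → 59.9 kips.
Bolt shear governs: 31.3 kips.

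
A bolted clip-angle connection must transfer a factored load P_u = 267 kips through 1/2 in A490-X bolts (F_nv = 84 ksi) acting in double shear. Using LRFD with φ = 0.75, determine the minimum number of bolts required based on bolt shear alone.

11 bolts

A_b = π·0.5²/4 = 0.1963 in².
Per-bolt design strength φR_n = 0.75 × 84 × 0.1963 × 2 = 24.74 kips.
n ≥ 267 / 24.74 = 10.79 → use 11 bolts.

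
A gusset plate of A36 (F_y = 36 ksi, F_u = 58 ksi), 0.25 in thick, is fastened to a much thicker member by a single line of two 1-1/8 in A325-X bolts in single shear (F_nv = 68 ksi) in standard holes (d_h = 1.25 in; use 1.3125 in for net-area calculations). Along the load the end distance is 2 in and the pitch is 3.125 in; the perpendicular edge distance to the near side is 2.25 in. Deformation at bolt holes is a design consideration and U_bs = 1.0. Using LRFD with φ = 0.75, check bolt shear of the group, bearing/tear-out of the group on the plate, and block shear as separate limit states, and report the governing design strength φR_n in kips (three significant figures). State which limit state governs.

37.9 kips (block shear governs)

Bolt shear: A_b = π·1.125²/4 = 0.994 in²; R_n = 68 × 0.994 × 2 × 1 = 135.2 kips → 0.75 × 135.2 = 101 kips.
Bearing: edge l_c = 1.375, r_n = 23.92 kips; interior l_c = 1.875, r_n = 32.62 kips; R_n = 23.92 + 1·32.62 = 56.55 kips → 42.4 kips.
Block shear: A_gv = 1.281, A_nv = 0.7891, A_nt = 0.3984 in²; R_n = min(0.6F_uA_nv, 0.6F_yA_gv) + U_bs·F_u·A_nt = 50.57 kips → 37.9 kips.
Block shear governs: 37.9 kips.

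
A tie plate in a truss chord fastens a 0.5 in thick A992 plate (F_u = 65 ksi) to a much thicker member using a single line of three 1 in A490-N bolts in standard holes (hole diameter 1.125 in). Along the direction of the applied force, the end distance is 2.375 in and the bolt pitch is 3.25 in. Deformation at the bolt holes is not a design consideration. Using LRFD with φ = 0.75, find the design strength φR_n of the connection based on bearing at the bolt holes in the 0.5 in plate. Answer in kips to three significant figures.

Per bolt r_n = 1.5 l_c t F_u ≤ 3.0 d t F_u; upper limit = 3.0 × 1 × 0.5 × 65 = 97.5 kips.
Edge bolt: l_c = 2.375 − 1.125/2 = 1.812 in → 1.5 × 1.812 × 0.5 × 65 = 88.36 → r_n = 88.36 kips.
Interior bolts: l_c = 3.25 − 1.125 = 2.125 in → 1.5 × 2.125 × 0.5 × 65 = 103.6 → r_n = 97.5 kips.
R_n = 1 × 88.36 + 2 × 97.5 = 283.4 kips.
Design strength φR_n = 0.75 × 283.4 = 213 kips.

213 kips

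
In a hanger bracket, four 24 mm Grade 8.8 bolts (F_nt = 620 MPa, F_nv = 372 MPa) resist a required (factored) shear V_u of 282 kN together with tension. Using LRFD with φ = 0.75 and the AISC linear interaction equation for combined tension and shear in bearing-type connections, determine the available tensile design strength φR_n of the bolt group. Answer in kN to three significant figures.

A_b = π·24²/4 = 452.4 mm²; f_rv = 282 × 1000 / (4 × 452.4) = 155.8 MPa.
F'_nt = 1.3 F_nt − (F_nt / φF_nv) f_rv = 1.3·620 − (620/(0.75·372))·155.8 = 459.7 MPa, capped at F_nt → F'_nt = 459.7 MPa.
R_n = F'_nt · A_b · n = 459.7 × 452.4 × 4 / 1000 = 831.8 kN.
Design strength φR_n = 0.75 × 831.8 = 624 kN.

624 kN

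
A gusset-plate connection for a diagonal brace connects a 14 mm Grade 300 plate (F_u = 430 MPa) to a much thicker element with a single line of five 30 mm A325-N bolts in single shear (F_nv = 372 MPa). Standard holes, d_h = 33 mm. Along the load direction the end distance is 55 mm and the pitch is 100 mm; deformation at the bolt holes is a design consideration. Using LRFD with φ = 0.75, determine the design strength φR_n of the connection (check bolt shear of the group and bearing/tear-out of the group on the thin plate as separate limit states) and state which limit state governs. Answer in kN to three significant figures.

986 kN (bolt shear governs)

Bolt shear: A_b = π·30²/4 = 706.9 mm²; R_n = 372 × 706.9 × 5 × 1 / 1000 = 1315 kN → 0.75 × 1315 = 986 kN.
Bearing (1.2 l_c t F_u ≤ 2.4 d t F_u): upper limit = 2.4·30·14·430 / 1000 = 433.4 kN.
  Edge l_c = 55 − 33/2 = 38.5 → r_n = 278.1 kN; interior l_c = 100 − 33 = 67 → r_n = 433.4 kN.
  R_n,bearing = 1·278.1 + 4·433.4 = 2012 kN → 0.75 × 2012 = 1510 kN.
Bolt shear governs: 986 kN.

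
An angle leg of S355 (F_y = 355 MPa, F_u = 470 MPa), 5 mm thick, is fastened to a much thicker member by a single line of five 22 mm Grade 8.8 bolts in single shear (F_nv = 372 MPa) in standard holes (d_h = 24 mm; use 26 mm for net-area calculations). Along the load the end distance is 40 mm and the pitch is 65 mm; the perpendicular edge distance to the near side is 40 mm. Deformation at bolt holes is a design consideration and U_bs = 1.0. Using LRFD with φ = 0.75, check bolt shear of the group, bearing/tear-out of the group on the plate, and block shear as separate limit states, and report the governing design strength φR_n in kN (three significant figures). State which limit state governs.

241 kN (block shear governs)

Bolt shear: A_b = π·22²/4 = 380.1 mm²; R_n = 372 × 380.1 × 5 × 1 / 1000 = 707 kN → 0.75 × 707 = 530 kN.
Bearing: edge l_c = 28, r_n = 78.96 kN; interior l_c = 41, r_n = 115.6 kN; R_n = 78.96 + 4·115.6 = 541.4 kN → 406 kN.
Block shear: A_gv = 1500, A_nv = 915, A_nt = 135 mm²; R_n = min(0.6F_uA_nv, 0.6F_yA_gv) + U_bs·F_u·A_nt = 321.5 kN → 241 kN.
Block shear governs: 241 kN.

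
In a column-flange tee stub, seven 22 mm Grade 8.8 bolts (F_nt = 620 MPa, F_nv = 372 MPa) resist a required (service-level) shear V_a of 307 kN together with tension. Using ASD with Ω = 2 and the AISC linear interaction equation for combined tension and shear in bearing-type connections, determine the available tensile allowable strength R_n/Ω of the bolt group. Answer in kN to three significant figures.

A_b = π·22²/4 = 380.1 mm²; f_rv = 307 × 1000 / (7 × 380.1) = 115.4 MPa.
F'_nt = 1.3 F_nt − (Ω F_nt / F_nv) f_rv = 1.3·620 − (2·620/372)·115.4 = 421.4 MPa, capped at F_nt → F'_nt = 421.4 MPa.
R_n = F'_nt · A_b · n = 421.4 × 380.1 × 7 / 1000 = 1121 kN.
Allowable strength R_n/Ω = 1121 / 2 = 561 kN.

561 kN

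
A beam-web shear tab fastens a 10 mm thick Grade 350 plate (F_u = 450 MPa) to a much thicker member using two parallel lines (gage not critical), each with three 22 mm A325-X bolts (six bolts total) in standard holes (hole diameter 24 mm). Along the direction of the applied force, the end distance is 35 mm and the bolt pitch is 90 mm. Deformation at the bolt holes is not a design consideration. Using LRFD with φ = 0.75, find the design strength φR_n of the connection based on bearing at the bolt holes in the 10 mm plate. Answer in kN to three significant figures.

1120 kN

Per bolt r_n = 1.5 l_c t F_u ≤ 3.0 d t F_u; upper limit = 3.0 × 22 × 10 × 450 / 1000 = 297 kN.
Edge bolt: l_c = 35 − 24/2 = 23 mm → 1.5 × 23 × 10 × 450 / 1000 = 155.2 → r_n = 155.2 kN.
Interior bolts: l_c = 90 − 24 = 66 mm → 1.5 × 66 × 10 × 450 / 1000 = 445.5 → r_n = 297 kN.
R_n = 2 × 155.2 + 4 × 297 = 1498 kN.
Design strength φR_n = 0.75 × 1498 = 1120 kN.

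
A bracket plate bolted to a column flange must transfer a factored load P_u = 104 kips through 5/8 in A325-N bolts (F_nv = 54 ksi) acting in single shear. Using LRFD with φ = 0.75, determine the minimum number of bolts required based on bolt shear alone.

9 bolts

A_b = π·0.625²/4 = 0.3068 in².
Per-bolt design strength φR_n = 0.75 × 54 × 0.3068 × 1 = 12.43 kips.
n ≥ 104 / 12.43 = 8.37 → use 9 bolts.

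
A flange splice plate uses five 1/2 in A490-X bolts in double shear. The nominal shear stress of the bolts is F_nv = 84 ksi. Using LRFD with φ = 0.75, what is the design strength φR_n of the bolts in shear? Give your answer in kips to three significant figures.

A_b = π × 0.5² / 4 = 0.1963 in².
R_n = F_nv · A_b · n · n_s = 84 × 0.1963 × 5 × 2 = 164.9 kips.
Design strength φR_n = 0.75 × 164.9 = 124 kips.

124 kips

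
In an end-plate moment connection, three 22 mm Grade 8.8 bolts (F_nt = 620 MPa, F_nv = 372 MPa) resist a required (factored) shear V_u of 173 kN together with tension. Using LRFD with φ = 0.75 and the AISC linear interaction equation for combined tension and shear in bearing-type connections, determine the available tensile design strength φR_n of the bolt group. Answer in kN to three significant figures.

A_b = π·22²/4 = 380.1 mm²; f_rv = 173 × 1000 / (3 × 380.1) = 151.7 MPa.
F'_nt = 1.3 F_nt − (F_nt / φF_nv) f_rv = 1.3·620 − (620/(0.75·372))·151.7 = 468.9 MPa, capped at F_nt → F'_nt = 468.9 MPa.
R_n = F'_nt · A_b · n = 468.9 × 380.1 × 3 / 1000 = 534.7 kN.
Design strength φR_n = 0.75 × 534.7 = 401 kN.

401 kN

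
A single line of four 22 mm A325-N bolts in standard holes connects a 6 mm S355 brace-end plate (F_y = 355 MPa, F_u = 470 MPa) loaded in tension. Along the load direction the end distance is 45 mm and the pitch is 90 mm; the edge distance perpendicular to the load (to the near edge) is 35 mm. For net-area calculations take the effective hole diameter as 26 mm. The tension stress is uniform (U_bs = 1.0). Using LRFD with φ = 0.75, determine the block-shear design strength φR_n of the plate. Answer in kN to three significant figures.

331 kN

Shear plane L_v = 45 + 3·90 = 315 mm; A_gv = 315 × 6 = 1890 mm².
A_nv = (315 − 3.5·26) × 6 = 1344 mm².
A_nt = (35 − 0.5·26) × 6 = 132 mm².
0.6 F_u A_nv = 379 kN; 0.6 F_y A_gv = 402.6 kN → shear rupture governs the shear term.
R_n = 379 + 1.0 × 470 × 132 / 1000 = 441 kN.
Design strength φR_n = 0.75 × 441 = 331 kN.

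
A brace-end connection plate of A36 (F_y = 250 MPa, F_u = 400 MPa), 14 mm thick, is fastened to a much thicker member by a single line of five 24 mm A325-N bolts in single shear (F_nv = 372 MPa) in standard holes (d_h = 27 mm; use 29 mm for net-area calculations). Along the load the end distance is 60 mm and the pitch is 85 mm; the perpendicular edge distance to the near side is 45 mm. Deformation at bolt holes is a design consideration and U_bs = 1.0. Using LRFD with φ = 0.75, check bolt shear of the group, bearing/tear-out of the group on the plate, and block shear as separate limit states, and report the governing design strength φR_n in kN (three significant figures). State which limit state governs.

631 kN (bolt shear governs)

Bolt shear: A_b = π·24²/4 = 452.4 mm²; R_n = 372 × 452.4 × 5 × 1 / 1000 = 841.4 kN → 0.75 × 841.4 = 631 kN.
Bearing: edge l_c = 46.5, r_n = 312.5 kN; interior l_c = 58, r_n = 322.6 kN; R_n = 312.5 + 4·322.6 = 1603 kN → 1200 kN.
Block shear: A_gv = 5600, A_nv = 3773, A_nt = 427 mm²; R_n = min(0.6F_uA_nv, 0.6F_yA_gv) + U_bs·F_u·A_nt = 1011 kN → 758 kN.
Bolt shear governs: 631 kN.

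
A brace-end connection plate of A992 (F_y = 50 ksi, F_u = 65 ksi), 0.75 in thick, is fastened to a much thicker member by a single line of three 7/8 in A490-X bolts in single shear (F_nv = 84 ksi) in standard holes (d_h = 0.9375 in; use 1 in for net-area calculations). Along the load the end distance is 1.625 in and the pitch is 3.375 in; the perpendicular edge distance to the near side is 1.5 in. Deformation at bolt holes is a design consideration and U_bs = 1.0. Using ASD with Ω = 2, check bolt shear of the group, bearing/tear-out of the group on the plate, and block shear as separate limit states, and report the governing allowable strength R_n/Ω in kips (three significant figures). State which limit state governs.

Bolt shear: A_b = π·0.875²/4 = 0.6013 in²; R_n = 84 × 0.6013 × 3 × 1 = 151.5 kips → 151.5 / 2 = 75.8 kips.
Bearing: edge l_c = 1.156, r_n = 67.64 kips; interior l_c = 2.438, r_n = 102.4 kips; R_n = 67.64 + 2·102.4 = 272.4 kips → 136 kips.
Block shear: A_gv = 6.281, A_nv = 4.406, A_nt = 0.75 in²; R_n = min(0.6F_uA_nv, 0.6F_yA_gv) + U_bs·F_u·A_nt = 220.6 kips → 110 kips.
Bolt shear governs: 75.8 kips.

75.8 kips (bolt shear governs)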